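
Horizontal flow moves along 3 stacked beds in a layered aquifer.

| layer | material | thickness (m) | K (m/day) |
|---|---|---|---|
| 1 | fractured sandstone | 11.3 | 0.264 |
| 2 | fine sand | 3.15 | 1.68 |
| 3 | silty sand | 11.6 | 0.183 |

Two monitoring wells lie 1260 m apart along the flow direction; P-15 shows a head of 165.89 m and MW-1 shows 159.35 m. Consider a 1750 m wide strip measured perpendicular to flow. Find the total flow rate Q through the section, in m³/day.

94.4

Flow is parallel to layering, so each bed carries its own Darcy discharge and the transmissivities add.
Σ(K_i·b_i) = 0.264×11.3 + 1.68×3.15 + 0.183×11.6 = 10.40 m²/day.
Hydraulic gradient i = (165.89 − 159.35) / 1260 = 6.54 / 1260 = 0.005190.
Q = Σ(K_i·b_i) · W · i = 10.40 × 1750 × 0.005190 = 94.45 m³/day.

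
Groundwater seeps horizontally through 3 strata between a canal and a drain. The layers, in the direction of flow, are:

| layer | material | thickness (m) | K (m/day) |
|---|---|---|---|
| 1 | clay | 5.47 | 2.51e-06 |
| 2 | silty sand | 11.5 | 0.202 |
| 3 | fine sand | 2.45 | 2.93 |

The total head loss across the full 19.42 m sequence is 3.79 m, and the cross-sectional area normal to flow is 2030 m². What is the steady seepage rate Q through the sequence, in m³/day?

Flow is perpendicular to layering, so the layers act in series and the equivalent K is the thickness-weighted harmonic mean.
Total thickness L = 5.47 + 11.5 + 2.45 = 19.42 m.
Σ(b_i/K_i) = 5.47/2.51e-06 + 11.5/0.202 + 2.45/2.93 = 2.179e+06 d.
K_eq = L / Σ(b_i/K_i) = 19.42 / 2.179e+06 = 8.911e-06 m/day.
Q = K_eq · A · (Δh/L) = 8.911e-06 × 2030 × (3.79/19.42) = 0.003530 m³/day.

0.00353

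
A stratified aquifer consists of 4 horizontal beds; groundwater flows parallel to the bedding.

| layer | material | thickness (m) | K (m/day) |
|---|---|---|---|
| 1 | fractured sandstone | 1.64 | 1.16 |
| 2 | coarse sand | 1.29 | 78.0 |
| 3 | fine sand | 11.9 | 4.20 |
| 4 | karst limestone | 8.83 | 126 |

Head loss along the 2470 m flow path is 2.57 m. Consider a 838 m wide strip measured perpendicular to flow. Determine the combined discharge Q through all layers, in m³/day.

Flow is parallel to layering, so each bed carries its own Darcy discharge and the transmissivities add.
Σ(K_i·b_i) = 1.16×1.64 + 78.0×1.29 + 4.20×11.9 + 126×8.83 = 1265 m²/day.
Hydraulic gradient i = Δh / L = 2.57 / 2470 = 0.001040.
Q = Σ(K_i·b_i) · W · i = 1265 × 838 × 0.001040 = 1103 m³/day.

1100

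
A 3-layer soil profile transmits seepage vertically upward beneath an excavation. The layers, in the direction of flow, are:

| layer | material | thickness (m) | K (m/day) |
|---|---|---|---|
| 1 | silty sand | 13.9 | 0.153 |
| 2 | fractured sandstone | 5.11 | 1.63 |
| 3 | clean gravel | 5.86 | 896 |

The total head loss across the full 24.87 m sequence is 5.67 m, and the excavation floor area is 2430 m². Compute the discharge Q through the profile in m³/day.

147

Flow is perpendicular to layering, so the layers act in series and the equivalent K is the thickness-weighted harmonic mean.
Total thickness L = 13.9 + 5.11 + 5.86 = 24.87 m.
Σ(b_i/K_i) = 13.9/0.153 + 5.11/1.63 + 5.86/896 = 93.99 d.
K_eq = L / Σ(b_i/K_i) = 24.87 / 93.99 = 0.2646 m/day.
Q = K_eq · A · (Δh/L) = 0.2646 × 2430 × (5.67/24.87) = 146.6 m³/day.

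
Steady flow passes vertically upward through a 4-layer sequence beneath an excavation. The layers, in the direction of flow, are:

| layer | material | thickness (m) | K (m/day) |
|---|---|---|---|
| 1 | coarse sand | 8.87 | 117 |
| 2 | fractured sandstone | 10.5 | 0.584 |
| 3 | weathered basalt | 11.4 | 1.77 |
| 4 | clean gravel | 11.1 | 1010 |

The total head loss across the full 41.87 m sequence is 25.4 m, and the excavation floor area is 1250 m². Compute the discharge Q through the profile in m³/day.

Flow is perpendicular to layering, so the layers act in series and the equivalent K is the thickness-weighted harmonic mean.
Total thickness L = 8.87 + 10.5 + 11.4 + 11.1 = 41.87 m.
Σ(b_i/K_i) = 8.87/117 + 10.5/0.584 + 11.4/1.77 + 11.1/1010 = 24.51 d.
K_eq = L / Σ(b_i/K_i) = 41.87 / 24.51 = 1.708 m/day.
Q = K_eq · A · (Δh/L) = 1.708 × 1250 × (25.4/41.87) = 1296 m³/day.

1300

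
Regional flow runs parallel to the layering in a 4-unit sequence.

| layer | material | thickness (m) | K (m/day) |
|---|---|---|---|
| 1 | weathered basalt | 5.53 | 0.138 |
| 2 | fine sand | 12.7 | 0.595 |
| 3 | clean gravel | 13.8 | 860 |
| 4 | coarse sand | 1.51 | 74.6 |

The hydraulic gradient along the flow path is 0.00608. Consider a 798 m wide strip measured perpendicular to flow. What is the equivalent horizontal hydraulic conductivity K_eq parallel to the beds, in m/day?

Flow is parallel to layering, so each bed carries its own Darcy discharge and the transmissivities add.
Σ(K_i·b_i) = 0.138×5.53 + 0.595×12.7 + 860×13.8 + 74.6×1.51 = 11989 m²/day.
Total thickness b = 33.54 m, so K_eq = Σ(K_i·b_i)/b = 357.5 m/day.

357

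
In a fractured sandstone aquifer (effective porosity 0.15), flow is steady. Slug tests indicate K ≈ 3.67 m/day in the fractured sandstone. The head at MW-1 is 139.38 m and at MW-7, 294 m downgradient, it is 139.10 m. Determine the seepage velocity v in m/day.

0.0233

Hydraulic gradient i = (139.38 − 139.10) / 294 = 0.28 / 294 = 0.0009524.
Darcy flux q = K · i = 3.670 × 0.0009524 = 0.003495 m/day.
Seepage velocity v = q / n_e = 0.003495 / 0.15 = 0.02330 m/day.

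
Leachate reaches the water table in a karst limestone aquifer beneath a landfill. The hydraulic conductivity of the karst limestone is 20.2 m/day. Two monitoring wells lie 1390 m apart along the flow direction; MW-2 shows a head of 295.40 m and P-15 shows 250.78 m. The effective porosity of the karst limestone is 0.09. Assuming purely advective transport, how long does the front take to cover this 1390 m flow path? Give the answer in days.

Hydraulic gradient i = (295.40 − 250.78) / 1390 = 44.62 / 1390 = 0.03210.
Darcy flux q = K · i = 20.20 × 0.03210 = 0.6484 m/day.
Seepage velocity v = q / n_e = 0.6484 / 0.09 = 7.205 m/day.
Travel time t = L / v = 1390 / 7.205 = 192.9 days.

193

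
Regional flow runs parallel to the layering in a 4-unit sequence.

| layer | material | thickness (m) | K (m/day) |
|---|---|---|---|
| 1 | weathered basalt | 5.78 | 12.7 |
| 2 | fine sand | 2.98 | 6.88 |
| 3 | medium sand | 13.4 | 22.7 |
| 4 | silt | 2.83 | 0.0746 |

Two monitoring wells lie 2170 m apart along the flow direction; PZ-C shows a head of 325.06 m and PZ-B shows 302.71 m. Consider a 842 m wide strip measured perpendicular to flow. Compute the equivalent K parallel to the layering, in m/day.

15.9

Flow is parallel to layering, so each bed carries its own Darcy discharge and the transmissivities add.
Σ(K_i·b_i) = 12.7×5.78 + 6.88×2.98 + 22.7×13.4 + 0.0746×2.83 = 398.3 m²/day.
Total thickness b = 24.99 m, so K_eq = Σ(K_i·b_i)/b = 15.94 m/day.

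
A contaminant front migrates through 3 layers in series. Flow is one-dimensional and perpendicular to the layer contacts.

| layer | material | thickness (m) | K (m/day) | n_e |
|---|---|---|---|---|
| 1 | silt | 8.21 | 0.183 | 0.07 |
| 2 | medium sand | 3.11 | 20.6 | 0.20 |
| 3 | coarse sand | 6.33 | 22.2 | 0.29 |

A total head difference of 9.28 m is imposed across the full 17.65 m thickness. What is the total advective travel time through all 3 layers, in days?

14.8

With flow normal to the layers, continuity requires the same specific discharge q through every layer.
Σ(b_i/K_i) = 8.21/0.183 + 3.11/20.6 + 6.33/22.2 = 45.30 d.
q = Δh / Σ(b_i/K_i) = 9.28 / 45.30 = 0.2049 m/day.
In each layer the seepage velocity is v_i = q/n_i, so the layer transit time is t_i = b_i·n_i / q:
  layer 1 (silt): t_1 = 8.21 × 0.07 / 0.2049 = 2.805 d
  layer 2 (medium sand): t_2 = 3.11 × 0.20 / 0.2049 = 3.036 d
  layer 3 (coarse sand): t_3 = 6.33 × 0.29 / 0.2049 = 8.961 d
Total t = Σ t_i = 14.80 days.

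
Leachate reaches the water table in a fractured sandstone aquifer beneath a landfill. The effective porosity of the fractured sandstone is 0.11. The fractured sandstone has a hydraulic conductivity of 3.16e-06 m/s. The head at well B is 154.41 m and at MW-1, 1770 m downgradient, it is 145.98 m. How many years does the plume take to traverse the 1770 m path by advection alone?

Convert K: 3.16e-06 m/s × 86400 = 0.2730 m/day.
Hydraulic gradient i = (154.41 − 145.98) / 1770 = 8.43 / 1770 = 0.004763.
Darcy flux q = K · i = 0.2730 × 0.004763 = 0.001300 m/day.
Seepage velocity v = q / n_e = 0.001300 / 0.11 = 0.01182 m/day.
Travel time t = L / v = 1770 / 0.01182 = 1.497e+05 days = 409.9 years.

410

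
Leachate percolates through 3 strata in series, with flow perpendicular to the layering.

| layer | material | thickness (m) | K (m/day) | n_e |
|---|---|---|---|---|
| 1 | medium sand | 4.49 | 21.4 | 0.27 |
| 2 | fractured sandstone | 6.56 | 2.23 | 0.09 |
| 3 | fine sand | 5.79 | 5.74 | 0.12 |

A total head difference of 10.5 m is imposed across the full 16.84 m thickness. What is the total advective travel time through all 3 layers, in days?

With flow normal to the layers, continuity requires the same specific discharge q through every layer.
Σ(b_i/K_i) = 4.49/21.4 + 6.56/2.23 + 5.79/5.74 = 4.160 d.
q = Δh / Σ(b_i/K_i) = 10.5 / 4.160 = 2.524 m/day.
In each layer the seepage velocity is v_i = q/n_i, so the layer transit time is t_i = b_i·n_i / q:
  layer 1 (medium sand): t_1 = 4.49 × 0.27 / 2.524 = 0.4803 d
  layer 2 (fractured sandstone): t_2 = 6.56 × 0.09 / 2.524 = 0.2339 d
  layer 3 (fine sand): t_3 = 5.79 × 0.12 / 2.524 = 0.2753 d
Total t = Σ t_i = 0.9895 days.

0.990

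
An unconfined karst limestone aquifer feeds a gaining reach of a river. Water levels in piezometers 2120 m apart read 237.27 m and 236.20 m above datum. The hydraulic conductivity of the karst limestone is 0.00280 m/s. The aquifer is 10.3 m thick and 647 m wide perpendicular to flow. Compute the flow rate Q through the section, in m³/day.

814

Convert K: 0.00280 m/s × 86400 = 241.9 m/day.
Cross-sectional area A = 647 × 10.3 = 6664 m².
Hydraulic gradient i = (237.27 − 236.20) / 2120 = 1.07 / 2120 = 0.0005047.
Darcy's law: Q = K · A · i = 241.9 × 6664 × 0.0005047 = 813.7 m³/day.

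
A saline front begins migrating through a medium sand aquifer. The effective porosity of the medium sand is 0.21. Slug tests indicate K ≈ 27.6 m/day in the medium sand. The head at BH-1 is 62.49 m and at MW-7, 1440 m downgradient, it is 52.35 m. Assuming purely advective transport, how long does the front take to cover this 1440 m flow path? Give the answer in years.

Hydraulic gradient i = (62.49 − 52.35) / 1440 = 10.14 / 1440 = 0.007042.
Darcy flux q = K · i = 27.60 × 0.007042 = 0.1944 m/day.
Seepage velocity v = q / n_e = 0.1944 / 0.21 = 0.9255 m/day.
Travel time t = L / v = 1440 / 0.9255 = 1556 days = 4.260 years.

4.26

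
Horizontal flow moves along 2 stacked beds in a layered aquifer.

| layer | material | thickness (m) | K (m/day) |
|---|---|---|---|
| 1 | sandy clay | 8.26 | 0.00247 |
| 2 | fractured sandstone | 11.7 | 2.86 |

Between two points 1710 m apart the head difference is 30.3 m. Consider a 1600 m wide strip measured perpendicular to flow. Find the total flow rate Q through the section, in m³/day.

Flow is parallel to layering, so each bed carries its own Darcy discharge and the transmissivities add.
Σ(K_i·b_i) = 0.00247×8.26 + 2.86×11.7 = 33.48 m²/day.
Hydraulic gradient i = Δh / L = 30.3 / 1710 = 0.01772.
Q = Σ(K_i·b_i) · W · i = 33.48 × 1600 × 0.01772 = 949.3 m³/day.

949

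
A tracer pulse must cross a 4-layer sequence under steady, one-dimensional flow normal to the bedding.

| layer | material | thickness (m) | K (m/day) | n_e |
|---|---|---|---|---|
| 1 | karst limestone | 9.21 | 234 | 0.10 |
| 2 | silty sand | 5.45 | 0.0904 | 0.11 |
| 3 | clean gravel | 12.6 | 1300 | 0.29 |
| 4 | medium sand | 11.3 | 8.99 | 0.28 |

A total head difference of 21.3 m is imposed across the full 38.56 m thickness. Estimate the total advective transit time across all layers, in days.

With flow normal to the layers, continuity requires the same specific discharge q through every layer.
Σ(b_i/K_i) = 9.21/234 + 5.45/0.0904 + 12.6/1300 + 11.3/8.99 = 61.59 d.
q = Δh / Σ(b_i/K_i) = 21.3 / 61.59 = 0.3458 m/day.
In each layer the seepage velocity is v_i = q/n_i, so the layer transit time is t_i = b_i·n_i / q:
  layer 1 (karst limestone): t_1 = 9.21 × 0.10 / 0.3458 = 2.663 d
  layer 2 (silty sand): t_2 = 5.45 × 0.11 / 0.3458 = 1.734 d
  layer 3 (clean gravel): t_3 = 12.6 × 0.29 / 0.3458 = 10.57 d
  layer 4 (medium sand): t_4 = 11.3 × 0.28 / 0.3458 = 9.149 d
Total t = Σ t_i = 24.11 days.

24.1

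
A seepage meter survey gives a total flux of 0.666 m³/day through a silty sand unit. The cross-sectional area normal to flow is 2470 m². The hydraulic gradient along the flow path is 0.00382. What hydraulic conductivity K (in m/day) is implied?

0.0706

Hydraulic gradient i = 0.00382.
From Q = K·A·i, K = Q / (A·i) = 0.666 / (2470 × 0.003820) = 0.07059 m/day.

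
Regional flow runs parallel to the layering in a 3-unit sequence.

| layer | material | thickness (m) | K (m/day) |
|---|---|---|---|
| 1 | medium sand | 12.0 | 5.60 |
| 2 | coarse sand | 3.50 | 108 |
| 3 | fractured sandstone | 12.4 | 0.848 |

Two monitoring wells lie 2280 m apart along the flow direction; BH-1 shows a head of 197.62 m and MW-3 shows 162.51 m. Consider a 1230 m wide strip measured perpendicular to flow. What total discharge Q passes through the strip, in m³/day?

8630

Flow is parallel to layering, so each bed carries its own Darcy discharge and the transmissivities add.
Σ(K_i·b_i) = 5.60×12.0 + 108×3.50 + 0.848×12.4 = 455.7 m²/day.
Hydraulic gradient i = (197.62 − 162.51) / 2280 = 35.11 / 2280 = 0.01540.
Q = Σ(K_i·b_i) · W · i = 455.7 × 1230 × 0.01540 = 8632 m³/day.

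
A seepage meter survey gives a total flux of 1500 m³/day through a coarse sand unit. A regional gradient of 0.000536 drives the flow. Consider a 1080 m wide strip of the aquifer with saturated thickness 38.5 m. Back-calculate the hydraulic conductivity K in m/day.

67.3

Cross-sectional area A = 1080 × 38.5 = 41580 m².
Hydraulic gradient i = 0.000536.
From Q = K·A·i, K = Q / (A·i) = 1500 / (41580 × 0.0005360) = 67.30 m/day.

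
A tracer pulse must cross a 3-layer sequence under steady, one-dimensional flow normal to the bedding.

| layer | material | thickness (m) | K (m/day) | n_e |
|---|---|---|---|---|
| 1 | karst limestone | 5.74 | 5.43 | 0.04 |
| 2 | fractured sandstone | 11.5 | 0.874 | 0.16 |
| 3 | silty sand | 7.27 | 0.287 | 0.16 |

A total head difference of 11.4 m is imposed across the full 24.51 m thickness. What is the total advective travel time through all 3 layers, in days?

11.2

With flow normal to the layers, continuity requires the same specific discharge q through every layer.
Σ(b_i/K_i) = 5.74/5.43 + 11.5/0.874 + 7.27/0.287 = 39.55 d.
q = Δh / Σ(b_i/K_i) = 11.4 / 39.55 = 0.2883 m/day.
In each layer the seepage velocity is v_i = q/n_i, so the layer transit time is t_i = b_i·n_i / q:
  layer 1 (karst limestone): t_1 = 5.74 × 0.04 / 0.2883 = 0.7965 d
  layer 2 (fractured sandstone): t_2 = 11.5 × 0.16 / 0.2883 = 6.383 d
  layer 3 (silty sand): t_3 = 7.27 × 0.16 / 0.2883 = 4.035 d
Total t = Σ t_i = 11.21 days.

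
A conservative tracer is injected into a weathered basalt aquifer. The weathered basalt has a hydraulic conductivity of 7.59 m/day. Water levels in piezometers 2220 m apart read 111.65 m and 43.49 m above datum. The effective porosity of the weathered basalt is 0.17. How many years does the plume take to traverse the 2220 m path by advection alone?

4.43

Hydraulic gradient i = (111.65 − 43.49) / 2220 = 68.16 / 2220 = 0.03070.
Darcy flux q = K · i = 7.590 × 0.03070 = 0.2330 m/day.
Seepage velocity v = q / n_e = 0.2330 / 0.17 = 1.371 m/day.
Travel time t = L / v = 2220 / 1.371 = 1620 days = 4.434 years.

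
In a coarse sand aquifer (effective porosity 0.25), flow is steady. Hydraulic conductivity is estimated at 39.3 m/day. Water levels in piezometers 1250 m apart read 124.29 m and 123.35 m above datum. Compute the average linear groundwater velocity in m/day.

Hydraulic gradient i = (124.29 − 123.35) / 1250 = 0.94 / 1250 = 0.0007520.
Darcy flux q = K · i = 39.30 × 0.0007520 = 0.02955 m/day.
Seepage velocity v = q / n_e = 0.02955 / 0.25 = 0.1182 m/day.

0.118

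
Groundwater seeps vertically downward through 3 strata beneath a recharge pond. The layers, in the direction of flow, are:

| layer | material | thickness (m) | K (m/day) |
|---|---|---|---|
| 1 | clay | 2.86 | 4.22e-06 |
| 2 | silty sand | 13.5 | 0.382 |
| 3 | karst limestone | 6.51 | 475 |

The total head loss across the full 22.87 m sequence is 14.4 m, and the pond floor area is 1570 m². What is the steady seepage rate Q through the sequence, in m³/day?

0.0334

Flow is perpendicular to layering, so the layers act in series and the equivalent K is the thickness-weighted harmonic mean.
Total thickness L = 2.86 + 13.5 + 6.51 = 22.87 m.
Σ(b_i/K_i) = 2.86/4.22e-06 + 13.5/0.382 + 6.51/475 = 6.778e+05 d.
K_eq = L / Σ(b_i/K_i) = 22.87 / 6.778e+05 = 3.374e-05 m/day.
Q = K_eq · A · (Δh/L) = 3.374e-05 × 1570 × (14.4/22.87) = 0.03336 m³/day.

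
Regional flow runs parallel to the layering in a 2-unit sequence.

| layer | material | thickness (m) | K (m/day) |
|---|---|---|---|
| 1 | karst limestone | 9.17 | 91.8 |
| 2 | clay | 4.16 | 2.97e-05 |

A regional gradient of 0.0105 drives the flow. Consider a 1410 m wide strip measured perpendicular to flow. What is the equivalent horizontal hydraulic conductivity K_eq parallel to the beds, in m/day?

Flow is parallel to layering, so each bed carries its own Darcy discharge and the transmissivities add.
Σ(K_i·b_i) = 91.8×9.17 + 2.97e-05×4.16 = 841.8 m²/day.
Total thickness b = 13.33 m, so K_eq = Σ(K_i·b_i)/b = 63.15 m/day.

63.2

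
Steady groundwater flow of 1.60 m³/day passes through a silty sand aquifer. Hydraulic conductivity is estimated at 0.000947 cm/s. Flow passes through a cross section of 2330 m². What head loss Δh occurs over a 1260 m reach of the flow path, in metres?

Convert K: 0.000947 cm/s × 864 = 0.8182 m/day.
From Q = K·A·i, i = Q / (K·A) = 1.60 / (0.8182 × 2330) = 0.0008393.
Head loss Δh = i · L = 0.0008393 × 1260 = 1.057 m.

1.06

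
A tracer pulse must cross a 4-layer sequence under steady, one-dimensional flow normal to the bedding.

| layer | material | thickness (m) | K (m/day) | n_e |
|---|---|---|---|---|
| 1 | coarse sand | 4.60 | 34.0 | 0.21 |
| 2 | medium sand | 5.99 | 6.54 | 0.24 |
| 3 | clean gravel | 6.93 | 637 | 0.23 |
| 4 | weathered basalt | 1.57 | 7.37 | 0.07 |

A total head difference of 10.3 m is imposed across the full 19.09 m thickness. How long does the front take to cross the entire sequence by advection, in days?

With flow normal to the layers, continuity requires the same specific discharge q through every layer.
Σ(b_i/K_i) = 4.60/34.0 + 5.99/6.54 + 6.93/637 + 1.57/7.37 = 1.275 d.
q = Δh / Σ(b_i/K_i) = 10.3 / 1.275 = 8.078 m/day.
In each layer the seepage velocity is v_i = q/n_i, so the layer transit time is t_i = b_i·n_i / q:
  layer 1 (coarse sand): t_1 = 4.60 × 0.21 / 8.078 = 0.1196 d
  layer 2 (medium sand): t_2 = 5.99 × 0.24 / 8.078 = 0.1780 d
  layer 3 (clean gravel): t_3 = 6.93 × 0.23 / 8.078 = 0.1973 d
  layer 4 (weathered basalt): t_4 = 1.57 × 0.07 / 8.078 = 0.01361 d
Total t = Σ t_i = 0.5085 days.

0.508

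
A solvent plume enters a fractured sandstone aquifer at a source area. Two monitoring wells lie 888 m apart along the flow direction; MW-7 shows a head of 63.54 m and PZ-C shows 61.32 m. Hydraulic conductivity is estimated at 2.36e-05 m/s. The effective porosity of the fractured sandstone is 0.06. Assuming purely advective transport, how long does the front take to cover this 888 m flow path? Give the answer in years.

Convert K: 2.36e-05 m/s × 86400 = 2.039 m/day.
Hydraulic gradient i = (63.54 − 61.32) / 888 = 2.22 / 888 = 0.002500.
Darcy flux q = K · i = 2.039 × 0.002500 = 0.005098 m/day.
Seepage velocity v = q / n_e = 0.005098 / 0.06 = 0.08496 m/day.
Travel time t = L / v = 888 / 0.08496 = 10452 days = 28.62 years.

28.6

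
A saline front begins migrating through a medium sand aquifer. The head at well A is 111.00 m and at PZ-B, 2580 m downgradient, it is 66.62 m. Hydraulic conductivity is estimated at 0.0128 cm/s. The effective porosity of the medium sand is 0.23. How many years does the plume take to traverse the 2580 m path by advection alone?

8.54

Convert K: 0.0128 cm/s × 864 = 11.06 m/day.
Hydraulic gradient i = (111.00 − 66.62) / 2580 = 44.38 / 2580 = 0.01720.
Darcy flux q = K · i = 11.06 × 0.01720 = 0.1902 m/day.
Seepage velocity v = q / n_e = 0.1902 / 0.23 = 0.8271 m/day.
Travel time t = L / v = 2580 / 0.8271 = 3119 days = 8.540 years.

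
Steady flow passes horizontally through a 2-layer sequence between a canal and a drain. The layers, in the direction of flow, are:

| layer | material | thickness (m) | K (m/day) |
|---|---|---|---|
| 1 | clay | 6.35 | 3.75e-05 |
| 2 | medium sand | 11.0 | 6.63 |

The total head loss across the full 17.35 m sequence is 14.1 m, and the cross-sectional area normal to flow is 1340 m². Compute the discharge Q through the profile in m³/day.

0.112

Flow is perpendicular to layering, so the layers act in series and the equivalent K is the thickness-weighted harmonic mean.
Total thickness L = 6.35 + 11.0 = 17.35 m.
Σ(b_i/K_i) = 6.35/3.75e-05 + 11.0/6.63 = 1.693e+05 d.
K_eq = L / Σ(b_i/K_i) = 17.35 / 1.693e+05 = 0.0001025 m/day.
Q = K_eq · A · (Δh/L) = 0.0001025 × 1340 × (14.1/17.35) = 0.1116 m³/day.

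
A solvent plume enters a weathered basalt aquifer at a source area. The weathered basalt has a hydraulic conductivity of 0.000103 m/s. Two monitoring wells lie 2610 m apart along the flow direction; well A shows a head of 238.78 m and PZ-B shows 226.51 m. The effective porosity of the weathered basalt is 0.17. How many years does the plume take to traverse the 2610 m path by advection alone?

Convert K: 0.000103 m/s × 86400 = 8.899 m/day.
Hydraulic gradient i = (238.78 − 226.51) / 2610 = 12.27 / 2610 = 0.004701.
Darcy flux q = K · i = 8.899 × 0.004701 = 0.04184 m/day.
Seepage velocity v = q / n_e = 0.04184 / 0.17 = 0.2461 m/day.
Travel time t = L / v = 2610 / 0.2461 = 10606 days = 29.04 years.

29.0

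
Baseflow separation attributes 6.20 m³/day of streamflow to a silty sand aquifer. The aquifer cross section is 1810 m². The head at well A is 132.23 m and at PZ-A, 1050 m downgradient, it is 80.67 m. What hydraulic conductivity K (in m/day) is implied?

0.0698

Hydraulic gradient i = (132.23 − 80.67) / 1050 = 51.56 / 1050 = 0.04910.
From Q = K·A·i, K = Q / (A·i) = 6.20 / (1810 × 0.04910) = 0.06976 m/day.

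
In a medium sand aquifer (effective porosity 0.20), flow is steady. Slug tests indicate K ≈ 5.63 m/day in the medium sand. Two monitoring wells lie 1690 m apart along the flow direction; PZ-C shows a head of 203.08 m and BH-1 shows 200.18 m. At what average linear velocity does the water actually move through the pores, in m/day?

0.0483

Hydraulic gradient i = (203.08 − 200.18) / 1690 = 2.9 / 1690 = 0.001716.
Darcy flux q = K · i = 5.630 × 0.001716 = 0.009661 m/day.
Seepage velocity v = q / n_e = 0.009661 / 0.20 = 0.04830 m/day.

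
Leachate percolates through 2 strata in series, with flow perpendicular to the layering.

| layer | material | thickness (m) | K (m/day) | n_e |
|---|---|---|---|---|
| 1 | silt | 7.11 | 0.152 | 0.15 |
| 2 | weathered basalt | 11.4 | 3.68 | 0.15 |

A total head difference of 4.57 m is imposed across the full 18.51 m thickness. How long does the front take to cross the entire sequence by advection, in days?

With flow normal to the layers, continuity requires the same specific discharge q through every layer.
Σ(b_i/K_i) = 7.11/0.152 + 11.4/3.68 = 49.87 d.
q = Δh / Σ(b_i/K_i) = 4.57 / 49.87 = 0.09163 m/day.
In each layer the seepage velocity is v_i = q/n_i, so the layer transit time is t_i = b_i·n_i / q:
  layer 1 (silt): t_1 = 7.11 × 0.15 / 0.09163 = 11.64 d
  layer 2 (weathered basalt): t_2 = 11.4 × 0.15 / 0.09163 = 18.66 d
Total t = Σ t_i = 30.30 days.

30.3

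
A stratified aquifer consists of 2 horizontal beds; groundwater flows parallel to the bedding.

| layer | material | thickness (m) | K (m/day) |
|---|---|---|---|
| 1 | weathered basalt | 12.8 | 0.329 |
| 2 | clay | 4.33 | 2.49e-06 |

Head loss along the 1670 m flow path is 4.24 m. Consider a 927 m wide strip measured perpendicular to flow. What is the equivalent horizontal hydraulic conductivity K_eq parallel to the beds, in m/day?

0.246

Flow is parallel to layering, so each bed carries its own Darcy discharge and the transmissivities add.
Σ(K_i·b_i) = 0.329×12.8 + 2.49e-06×4.33 = 4.211 m²/day.
Total thickness b = 17.13 m, so K_eq = Σ(K_i·b_i)/b = 0.2458 m/day.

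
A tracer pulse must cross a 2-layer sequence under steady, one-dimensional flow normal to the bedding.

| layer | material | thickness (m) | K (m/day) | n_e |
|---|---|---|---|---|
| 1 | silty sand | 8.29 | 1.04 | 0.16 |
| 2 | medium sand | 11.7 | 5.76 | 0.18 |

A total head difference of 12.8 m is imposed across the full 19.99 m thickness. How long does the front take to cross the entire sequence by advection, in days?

With flow normal to the layers, continuity requires the same specific discharge q through every layer.
Σ(b_i/K_i) = 8.29/1.04 + 11.7/5.76 = 10.00 d.
q = Δh / Σ(b_i/K_i) = 12.8 / 10.00 = 1.280 m/day.
In each layer the seepage velocity is v_i = q/n_i, so the layer transit time is t_i = b_i·n_i / q:
  layer 1 (silty sand): t_1 = 8.29 × 0.16 / 1.280 = 1.036 d
  layer 2 (medium sand): t_2 = 11.7 × 0.18 / 1.280 = 1.646 d
Total t = Σ t_i = 2.682 days.

2.68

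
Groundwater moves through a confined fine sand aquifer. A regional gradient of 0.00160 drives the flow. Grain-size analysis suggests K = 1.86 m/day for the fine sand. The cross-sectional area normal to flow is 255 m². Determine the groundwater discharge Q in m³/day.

0.759

Hydraulic gradient i = 0.00160.
Darcy's law: Q = K · A · i = 1.860 × 255.0 × 0.001600 = 0.7589 m³/day.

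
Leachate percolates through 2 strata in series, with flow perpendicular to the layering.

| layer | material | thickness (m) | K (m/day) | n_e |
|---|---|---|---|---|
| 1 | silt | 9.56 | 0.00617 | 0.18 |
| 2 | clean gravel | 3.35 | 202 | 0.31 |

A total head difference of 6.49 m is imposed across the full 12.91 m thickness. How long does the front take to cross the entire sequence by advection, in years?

With flow normal to the layers, continuity requires the same specific discharge q through every layer.
Σ(b_i/K_i) = 9.56/0.00617 + 3.35/202 = 1549 d.
q = Δh / Σ(b_i/K_i) = 6.49 / 1549 = 0.004189 m/day.
In each layer the seepage velocity is v_i = q/n_i, so the layer transit time is t_i = b_i·n_i / q:
  layer 1 (silt): t_1 = 9.56 × 0.18 / 0.004189 = 410.8 d
  layer 2 (clean gravel): t_2 = 3.35 × 0.31 / 0.004189 = 247.9 d
Total t = Σ t_i = 658.8 days = 1.804 years.

1.80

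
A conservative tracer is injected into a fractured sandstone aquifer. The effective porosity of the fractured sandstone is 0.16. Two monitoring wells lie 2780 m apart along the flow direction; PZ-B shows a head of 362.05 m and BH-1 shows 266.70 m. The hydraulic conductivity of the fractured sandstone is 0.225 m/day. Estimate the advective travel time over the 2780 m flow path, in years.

158

Hydraulic gradient i = (362.05 − 266.70) / 2780 = 95.35 / 2780 = 0.03430.
Darcy flux q = K · i = 0.2250 × 0.03430 = 0.007717 m/day.
Seepage velocity v = q / n_e = 0.007717 / 0.16 = 0.04823 m/day.
Travel time t = L / v = 2780 / 0.04823 = 57638 days = 157.8 years.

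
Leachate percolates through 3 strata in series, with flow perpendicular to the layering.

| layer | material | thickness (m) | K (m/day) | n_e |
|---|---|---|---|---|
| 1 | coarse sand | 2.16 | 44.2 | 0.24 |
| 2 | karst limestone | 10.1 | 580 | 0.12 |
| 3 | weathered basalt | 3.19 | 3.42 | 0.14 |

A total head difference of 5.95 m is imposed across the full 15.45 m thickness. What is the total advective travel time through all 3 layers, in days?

0.366

With flow normal to the layers, continuity requires the same specific discharge q through every layer.
Σ(b_i/K_i) = 2.16/44.2 + 10.1/580 + 3.19/3.42 = 0.9990 d.
q = Δh / Σ(b_i/K_i) = 5.95 / 0.9990 = 5.956 m/day.
In each layer the seepage velocity is v_i = q/n_i, so the layer transit time is t_i = b_i·n_i / q:
  layer 1 (coarse sand): t_1 = 2.16 × 0.24 / 5.956 = 0.08704 d
  layer 2 (karst limestone): t_2 = 10.1 × 0.12 / 5.956 = 0.2035 d
  layer 3 (weathered basalt): t_3 = 3.19 × 0.14 / 5.956 = 0.07499 d
Total t = Σ t_i = 0.3655 days.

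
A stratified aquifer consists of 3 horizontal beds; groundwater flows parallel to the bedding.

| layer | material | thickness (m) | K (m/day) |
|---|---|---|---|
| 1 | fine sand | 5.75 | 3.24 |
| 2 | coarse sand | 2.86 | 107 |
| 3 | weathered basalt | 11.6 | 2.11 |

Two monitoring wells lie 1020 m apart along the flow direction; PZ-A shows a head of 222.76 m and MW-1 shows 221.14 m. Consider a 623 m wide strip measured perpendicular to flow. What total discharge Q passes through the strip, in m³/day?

345

Flow is parallel to layering, so each bed carries its own Darcy discharge and the transmissivities add.
Σ(K_i·b_i) = 3.24×5.75 + 107×2.86 + 2.11×11.6 = 349.1 m²/day.
Hydraulic gradient i = (222.76 − 221.14) / 1020 = 1.62 / 1020 = 0.001588.
Q = Σ(K_i·b_i) · W · i = 349.1 × 623 × 0.001588 = 345.4 m³/day.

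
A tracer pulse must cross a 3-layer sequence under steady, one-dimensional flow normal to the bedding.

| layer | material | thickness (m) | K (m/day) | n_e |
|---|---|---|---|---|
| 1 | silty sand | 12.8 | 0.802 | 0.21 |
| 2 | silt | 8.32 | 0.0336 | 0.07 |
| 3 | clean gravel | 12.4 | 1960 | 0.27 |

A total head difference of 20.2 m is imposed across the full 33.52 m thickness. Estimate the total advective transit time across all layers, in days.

With flow normal to the layers, continuity requires the same specific discharge q through every layer.
Σ(b_i/K_i) = 12.8/0.802 + 8.32/0.0336 + 12.4/1960 = 263.6 d.
q = Δh / Σ(b_i/K_i) = 20.2 / 263.6 = 0.07664 m/day.
In each layer the seepage velocity is v_i = q/n_i, so the layer transit time is t_i = b_i·n_i / q:
  layer 1 (silty sand): t_1 = 12.8 × 0.21 / 0.07664 = 35.08 d
  layer 2 (silt): t_2 = 8.32 × 0.07 / 0.07664 = 7.600 d
  layer 3 (clean gravel): t_3 = 12.4 × 0.27 / 0.07664 = 43.69 d
Total t = Σ t_i = 86.36 days.

86.4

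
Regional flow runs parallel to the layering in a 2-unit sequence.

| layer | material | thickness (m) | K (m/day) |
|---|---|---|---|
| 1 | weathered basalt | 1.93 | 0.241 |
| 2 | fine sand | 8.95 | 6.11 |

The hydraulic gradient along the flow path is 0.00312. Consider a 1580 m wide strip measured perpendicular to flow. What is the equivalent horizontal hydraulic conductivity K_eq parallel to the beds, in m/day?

5.07

Flow is parallel to layering, so each bed carries its own Darcy discharge and the transmissivities add.
Σ(K_i·b_i) = 0.241×1.93 + 6.11×8.95 = 55.15 m²/day.
Total thickness b = 10.88 m, so K_eq = Σ(K_i·b_i)/b = 5.069 m/day.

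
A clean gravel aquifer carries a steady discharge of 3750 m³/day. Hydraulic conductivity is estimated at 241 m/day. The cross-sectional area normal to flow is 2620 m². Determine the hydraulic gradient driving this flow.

0.00594

From Q = K·A·i, i = Q / (K·A) = 3750 / (241.0 × 2620) = 0.005939.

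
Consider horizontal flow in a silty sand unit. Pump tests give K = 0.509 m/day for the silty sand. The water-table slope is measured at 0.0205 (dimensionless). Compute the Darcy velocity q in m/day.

0.0104

Hydraulic gradient i = 0.0205.
Specific discharge q = K · i = 0.5090 × 0.02050 = 0.01043 m/day.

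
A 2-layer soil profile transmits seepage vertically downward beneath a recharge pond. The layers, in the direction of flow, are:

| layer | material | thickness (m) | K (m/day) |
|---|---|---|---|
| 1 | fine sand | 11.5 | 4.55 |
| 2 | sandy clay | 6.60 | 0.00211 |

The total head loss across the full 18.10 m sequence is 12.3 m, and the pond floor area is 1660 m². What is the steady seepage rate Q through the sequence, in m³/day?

Flow is perpendicular to layering, so the layers act in series and the equivalent K is the thickness-weighted harmonic mean.
Total thickness L = 11.5 + 6.60 = 18.10 m.
Σ(b_i/K_i) = 11.5/4.55 + 6.60/0.00211 = 3130 d.
K_eq = L / Σ(b_i/K_i) = 18.10 / 3130 = 0.005782 m/day.
Q = K_eq · A · (Δh/L) = 0.005782 × 1660 × (12.3/18.10) = 6.522 m³/day.

6.52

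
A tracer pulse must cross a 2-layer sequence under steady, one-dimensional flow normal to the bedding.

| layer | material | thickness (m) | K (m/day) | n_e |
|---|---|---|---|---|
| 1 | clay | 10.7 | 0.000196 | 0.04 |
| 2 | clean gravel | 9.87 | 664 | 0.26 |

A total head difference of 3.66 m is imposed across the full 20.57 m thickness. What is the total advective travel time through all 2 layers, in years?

122

With flow normal to the layers, continuity requires the same specific discharge q through every layer.
Σ(b_i/K_i) = 10.7/0.000196 + 9.87/664 = 54592 d.
q = Δh / Σ(b_i/K_i) = 3.66 / 54592 = 6.704e-05 m/day.
In each layer the seepage velocity is v_i = q/n_i, so the layer transit time is t_i = b_i·n_i / q:
  layer 1 (clay): t_1 = 10.7 × 0.04 / 6.704e-05 = 6384 d
  layer 2 (clean gravel): t_2 = 9.87 × 0.26 / 6.704e-05 = 38277 d
Total t = Σ t_i = 44661 days = 122.3 years.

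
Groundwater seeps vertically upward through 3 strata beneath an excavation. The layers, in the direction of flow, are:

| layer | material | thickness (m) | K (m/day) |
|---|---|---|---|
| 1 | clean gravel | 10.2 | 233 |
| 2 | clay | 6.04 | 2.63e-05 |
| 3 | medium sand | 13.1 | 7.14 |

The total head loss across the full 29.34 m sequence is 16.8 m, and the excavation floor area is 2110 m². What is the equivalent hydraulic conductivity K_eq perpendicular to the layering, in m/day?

Flow is perpendicular to layering, so the layers act in series and the equivalent K is the thickness-weighted harmonic mean.
Total thickness L = 10.2 + 6.04 + 13.1 = 29.34 m.
Σ(b_i/K_i) = 10.2/233 + 6.04/2.63e-05 + 13.1/7.14 = 2.297e+05 d.
K_eq = L / Σ(b_i/K_i) = 29.34 / 2.297e+05 = 0.0001278 m/day.

0.000128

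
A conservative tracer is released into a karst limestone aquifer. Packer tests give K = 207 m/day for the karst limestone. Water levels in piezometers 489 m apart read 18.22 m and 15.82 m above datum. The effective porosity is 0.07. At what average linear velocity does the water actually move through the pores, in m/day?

Hydraulic gradient i = (18.22 − 15.82) / 489 = 2.4 / 489 = 0.004908.
Darcy flux q = K · i = 207.0 × 0.004908 = 1.016 m/day.
Seepage velocity v = q / n_e = 1.016 / 0.07 = 14.51 m/day.

14.5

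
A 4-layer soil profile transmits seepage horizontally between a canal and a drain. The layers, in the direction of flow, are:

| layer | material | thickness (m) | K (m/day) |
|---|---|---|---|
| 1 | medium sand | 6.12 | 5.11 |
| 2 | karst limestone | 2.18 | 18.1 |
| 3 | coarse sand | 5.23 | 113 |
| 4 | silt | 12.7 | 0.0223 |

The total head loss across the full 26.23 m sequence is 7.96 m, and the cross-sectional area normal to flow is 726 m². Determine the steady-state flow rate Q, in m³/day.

Flow is perpendicular to layering, so the layers act in series and the equivalent K is the thickness-weighted harmonic mean.
Total thickness L = 6.12 + 2.18 + 5.23 + 12.7 = 26.23 m.
Σ(b_i/K_i) = 6.12/5.11 + 2.18/18.1 + 5.23/113 + 12.7/0.0223 = 570.9 d.
K_eq = L / Σ(b_i/K_i) = 26.23 / 570.9 = 0.04595 m/day.
Q = K_eq · A · (Δh/L) = 0.04595 × 726 × (7.96/26.23) = 10.12 m³/day.

10.1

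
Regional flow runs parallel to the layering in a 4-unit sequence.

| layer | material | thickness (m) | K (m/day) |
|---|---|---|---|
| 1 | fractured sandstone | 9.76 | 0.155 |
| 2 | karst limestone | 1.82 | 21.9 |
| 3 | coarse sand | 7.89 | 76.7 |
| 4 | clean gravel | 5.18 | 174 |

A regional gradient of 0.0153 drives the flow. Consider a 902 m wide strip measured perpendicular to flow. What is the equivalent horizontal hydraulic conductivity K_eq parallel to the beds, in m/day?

62.8

Flow is parallel to layering, so each bed carries its own Darcy discharge and the transmissivities add.
Σ(K_i·b_i) = 0.155×9.76 + 21.9×1.82 + 76.7×7.89 + 174×5.18 = 1548 m²/day.
Total thickness b = 24.65 m, so K_eq = Σ(K_i·b_i)/b = 62.79 m/day.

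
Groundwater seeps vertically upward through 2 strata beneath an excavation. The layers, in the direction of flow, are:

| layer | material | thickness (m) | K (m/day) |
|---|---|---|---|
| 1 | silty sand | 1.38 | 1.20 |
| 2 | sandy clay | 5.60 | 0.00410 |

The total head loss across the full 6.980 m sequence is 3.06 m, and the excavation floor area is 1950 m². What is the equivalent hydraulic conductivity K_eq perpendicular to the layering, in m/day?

Flow is perpendicular to layering, so the layers act in series and the equivalent K is the thickness-weighted harmonic mean.
Total thickness L = 1.38 + 5.60 = 6.980 m.
Σ(b_i/K_i) = 1.38/1.20 + 5.60/0.00410 = 1367 d.
K_eq = L / Σ(b_i/K_i) = 6.980 / 1367 = 0.005106 m/day.

0.00511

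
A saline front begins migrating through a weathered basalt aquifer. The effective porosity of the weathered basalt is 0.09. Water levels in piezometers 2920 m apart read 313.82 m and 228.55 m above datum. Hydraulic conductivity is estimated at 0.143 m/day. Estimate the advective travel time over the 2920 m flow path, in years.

172

Hydraulic gradient i = (313.82 − 228.55) / 2920 = 85.27 / 2920 = 0.02920.
Darcy flux q = K · i = 0.1430 × 0.02920 = 0.004176 m/day.
Seepage velocity v = q / n_e = 0.004176 / 0.09 = 0.04640 m/day.
Travel time t = L / v = 2920 / 0.04640 = 62933 days = 172.3 years.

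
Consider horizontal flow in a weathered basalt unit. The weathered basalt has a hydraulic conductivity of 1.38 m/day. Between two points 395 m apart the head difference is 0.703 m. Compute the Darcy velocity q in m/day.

Hydraulic gradient i = Δh / L = 0.703 / 395 = 0.001780.
Specific discharge q = K · i = 1.380 × 0.001780 = 0.002456 m/day.

0.00246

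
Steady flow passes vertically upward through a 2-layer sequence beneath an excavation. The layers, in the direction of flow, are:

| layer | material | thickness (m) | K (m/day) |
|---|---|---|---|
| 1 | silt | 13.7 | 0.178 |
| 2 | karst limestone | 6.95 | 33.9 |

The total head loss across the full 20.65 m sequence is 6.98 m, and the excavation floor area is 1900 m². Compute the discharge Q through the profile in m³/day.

172

Flow is perpendicular to layering, so the layers act in series and the equivalent K is the thickness-weighted harmonic mean.
Total thickness L = 13.7 + 6.95 = 20.65 m.
Σ(b_i/K_i) = 13.7/0.178 + 6.95/33.9 = 77.17 d.
K_eq = L / Σ(b_i/K_i) = 20.65 / 77.17 = 0.2676 m/day.
Q = K_eq · A · (Δh/L) = 0.2676 × 1900 × (6.98/20.65) = 171.9 m³/day.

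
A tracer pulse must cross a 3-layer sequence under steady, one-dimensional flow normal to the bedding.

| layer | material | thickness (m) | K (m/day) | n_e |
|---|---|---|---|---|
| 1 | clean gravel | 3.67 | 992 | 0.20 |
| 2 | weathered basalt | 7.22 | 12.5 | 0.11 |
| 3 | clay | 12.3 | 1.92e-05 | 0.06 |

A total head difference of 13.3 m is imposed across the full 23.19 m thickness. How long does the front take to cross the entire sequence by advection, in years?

299

With flow normal to the layers, continuity requires the same specific discharge q through every layer.
Σ(b_i/K_i) = 3.67/992 + 7.22/12.5 + 12.3/1.92e-05 = 6.406e+05 d.
q = Δh / Σ(b_i/K_i) = 13.3 / 6.406e+05 = 2.076e-05 m/day.
In each layer the seepage velocity is v_i = q/n_i, so the layer transit time is t_i = b_i·n_i / q:
  layer 1 (clean gravel): t_1 = 3.67 × 0.20 / 2.076e-05 = 35355 d
  layer 2 (weathered basalt): t_2 = 7.22 × 0.11 / 2.076e-05 = 38254 d
  layer 3 (clay): t_3 = 12.3 × 0.06 / 2.076e-05 = 35547 d
Total t = Σ t_i = 1.092e+05 days = 298.9 years.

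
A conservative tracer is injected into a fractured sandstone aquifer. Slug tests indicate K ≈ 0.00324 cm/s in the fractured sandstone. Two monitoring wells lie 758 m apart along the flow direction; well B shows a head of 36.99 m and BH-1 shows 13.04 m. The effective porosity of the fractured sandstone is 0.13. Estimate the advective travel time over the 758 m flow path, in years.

Convert K: 0.00324 cm/s × 864 = 2.799 m/day.
Hydraulic gradient i = (36.99 − 13.04) / 758 = 23.95 / 758 = 0.03160.
Darcy flux q = K · i = 2.799 × 0.03160 = 0.08845 m/day.
Seepage velocity v = q / n_e = 0.08845 / 0.13 = 0.6804 m/day.
Travel time t = L / v = 758 / 0.6804 = 1114 days = 3.050 years.

3.05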